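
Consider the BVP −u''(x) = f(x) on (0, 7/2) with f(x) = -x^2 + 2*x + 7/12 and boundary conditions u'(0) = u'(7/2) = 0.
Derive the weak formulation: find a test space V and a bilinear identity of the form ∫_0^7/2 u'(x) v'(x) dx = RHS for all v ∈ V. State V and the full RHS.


V = H^1(0, 7/2) (no boundary constraint on v; u is determined up to an additive constant); weak form: ∫_0^7/2 u'v' dx = ∫_0^7/2 (-x^2 + 2*x + 7/12) v dx for all v ∈ V.

Multiply both sides by a test function v and integrate from 0 to 7/2:
  ∫_0^7/2 −u''(x) v(x) dx = ∫_0^7/2 f(x) v(x) dx.
Integrate the LHS by parts once:
  ∫_0^7/2 −u'' v dx = −[u'(x) v(x)]_0^7/2 + ∫_0^7/2 u'(x) v'(x) dx.
Thus ∫_0^7/2 u'(x) v'(x) dx = ∫_0^7/2 f(x) v(x) dx + [u'(x) v(x)]_0^7/2.
Choose V so that boundary terms are either known or forced to vanish.
u has homogeneous Neumann: u'(0) = u'(7/2) = 0. So [u' v]_0^7/2 = 0·v(7/2) − 0·v(0) = 0 for any v; take V = H^1(0, 7/2).
Weak formulation: find u (satisfying any essential BC) such that ∫_0^7/2 u'(x) v'(x) dx = ∫_0^7/2 f v dx for all v ∈ V (homogeneous Neumann, so boundary terms vanish).
Substituting f(x) = -x^2 + 2*x + 7/12, the right-hand side is ∫_0^7/2 (-x^2 + 2*x + 7/12) v dx.
Compatibility check (pure Neumann): taking v ≡ 1 ∈ V gives 0 = ∫_0^7/2 f dx + (0) − (0), i.e. ∫_0^7/2 f dx must equal u'(0) − u'(7/2) = 0. Indeed ∫_0^7/2 (-x^2 + 2*x + 7/12) dx = 0, so the data are compatible. The solution is then unique only up to an additive constant (fix it e.g. by requiring ∫_0^7/2 u dx = 0).


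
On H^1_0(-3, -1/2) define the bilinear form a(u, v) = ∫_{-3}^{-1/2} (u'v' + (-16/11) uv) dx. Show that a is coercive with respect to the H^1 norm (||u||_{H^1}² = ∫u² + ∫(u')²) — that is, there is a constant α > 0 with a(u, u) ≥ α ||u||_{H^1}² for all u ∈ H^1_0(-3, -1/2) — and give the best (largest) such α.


α = 4*(-100 + 11*π^2)/(11*(25 + 4*π^2))

Coercivity of a(·,·) on H^1_0(-3, -1/2) means a(u, u) ≥ α ||u||_{H^1}² for every u ∈ H^1_0.
The interval has length L = 5/2, and Poincaré/coercivity depend only on L. Here a(u, u) = ∫(u')² + (-16/11)·∫u².
Here c = -16/11 < 0 with |c| < (π/L)² = 4*π^2/25, so coercivity still holds. The condition a(u,u) ≥ α||u||_{H^1}² reads (1−α)∫(u')² ≥ (α−c)∫u². Any admissible α is ≤ 1 (rapidly oscillating u have ∫u²/∫(u')² → 0), and α = 1 would force 0 ≥ (1−c)∫u², impossible since c < 1; so 1−α > 0. By the sharp Poincaré inequality on H^1_0 of an interval of length L, ∫(u')² ≥ (π/L)²∫u² with equality for the first sine mode sin(π(x−x₀)/L) (x₀ the left endpoint), so the inequality holds for all u iff (1−α)(π/L)² ≥ α − c, i.e. α ≤ ((π/L)² + c)/((π/L)² + 1) = (1 + c(L/π)²)/(1 + (L/π)²). (Direct route, valid since c ≤ 0: Poincaré gives c∫u² ≥ c(L/π)²∫(u')², so a(u,u) ≥ (1 + c(L/π)²)∫(u')², while ||u||_{H^1}² ≤ (1 + (L/π)²)∫(u')²; dividing yields the same α.) With (π/L)² = 4*π^2/25 and c = -16/11, the largest admissible constant is α = ((π/L)² + c)/((π/L)² + 1).
Simplifying, α = 4*(-100 + 11*π^2)/(11*(25 + 4*π^2)).


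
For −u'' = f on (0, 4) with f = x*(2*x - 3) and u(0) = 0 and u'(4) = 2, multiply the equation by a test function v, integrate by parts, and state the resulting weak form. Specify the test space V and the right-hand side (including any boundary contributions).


V = {v ∈ H^1(0, 4) : v(0) = 0} (test functions vanish at x = 0 where u is specified); weak form: ∫_0^4 u'v' dx = ∫_0^4 (x*(2*x - 3)) v dx + 2·v(4) for all v ∈ V.

Multiply both sides by a test function v and integrate from 0 to 4:
  ∫_0^4 −u''(x) v(x) dx = ∫_0^4 f(x) v(x) dx.
Integrate the LHS by parts once:
  ∫_0^4 −u'' v dx = −[u'(x) v(x)]_0^4 + ∫_0^4 u'(x) v'(x) dx.
Thus ∫_0^4 u'(x) v'(x) dx = ∫_0^4 f(x) v(x) dx + [u'(x) v(x)]_0^4.
Choose V so that boundary terms are either known or forced to vanish.
Mixed BC: u(0) = 0 (Dirichlet) and u'(4) = 2 (Neumann). Define V = {v ∈ H^1(0, 4) : v(0) = 0}. Then [u' v]_0^4 = u'(4)·v(4) − u'(0)·0 = 2·v(4).
Weak formulation: find u (satisfying any essential BC) such that ∫_0^4 u'(x) v'(x) dx = ∫_0^4 f v dx + 2·v(4) for all v ∈ V (Dirichlet at 0 absorbed into V; Neumann datum at x = 4 contributes the boundary term).
Substituting f(x) = x*(2*x - 3), the right-hand side is ∫_0^4 (x*(2*x - 3)) v dx + 2·v(4).


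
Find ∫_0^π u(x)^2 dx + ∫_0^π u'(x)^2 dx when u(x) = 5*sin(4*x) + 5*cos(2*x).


||u||_{H^1(0,π)}^2 = 275*π

u'(x) = -10*sin(2*x) + 20*cos(4*x).
Expand u² and (u')² and integrate term by term on (0, π), using: for integers n ≥ 1, ∫_0^π sin²(nx) dx = ∫_0^π cos²(nx) dx = π/2; for n ≠ n', ∫_0^π sin(nx)sin(n'x) dx = ∫_0^π cos(nx)cos(n'x) dx = 0; and by product-to-sum, ∫_0^π sin(nx)cos(n'x) dx = ½∫_0^π [sin((n+n')x) + sin((n−n')x)] dx, which is 0 when n+n' is even and 2n/(n²−n'²) when n+n' is odd (it need not vanish on (0, π)).
  u² squared terms: (5)²·∫cos(2x)² dx = 25·π/2 = 25*π/2;  (5)²·∫sin(4x)² dx = 25·π/2 = 25*π/2.
  u² cross terms: 2·(5)·(5)·∫cos(2x)·sin(4x) dx = 50·(0) = 0.
  So ∫_0^π u² dx = 25*π/2 + 25*π/2 + 0 = 25*π.
  (u')² squared terms: (-10)²·∫sin(2x)² dx = 100·π/2 = 50*π;  (20)²·∫cos(4x)² dx = 400·π/2 = 200*π.
  (u')² cross terms: 2·(-10)·(20)·∫sin(2x)·cos(4x) dx = -400·(0) = 0.
  So ∫_0^π (u')² dx = 50*π + 200*π + 0 = 250*π.
||u||_{H^1}^2 = (25*π) + (250*π) = 275*π.


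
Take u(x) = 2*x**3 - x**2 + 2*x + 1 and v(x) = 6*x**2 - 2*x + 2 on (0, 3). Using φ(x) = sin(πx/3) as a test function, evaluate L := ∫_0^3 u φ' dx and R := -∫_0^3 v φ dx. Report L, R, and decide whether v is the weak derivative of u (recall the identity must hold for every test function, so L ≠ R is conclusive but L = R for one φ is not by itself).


LHS = -156/π + 648/π^3, RHS = -156/π + 648/π^3. Yes, v = u' weakly.

u(x) = 2*x**3 - x**2 + 2*x + 1, classical derivative u'(x) = 6*x**2 - 2*x + 2.
φ(x) = sin(πx/3), so φ'(x) = π*cos(π*x/3)/3.
Note φ(0) = φ(3) = 0, so the boundary term u·φ vanishes.
LHS = ∫_0^3 u(x) φ'(x) dx = ∫_0^3 (2*π*x^3*cos(π*x/3)/3 - π*x^2*cos(π*x/3)/3 + 2*π*x*cos(π*x/3)/3 + π*cos(π*x/3)/3) dx. Term by term:
  ∫_0^3 π*cos(π*x/3)/3 dx = 0;  ∫_0^3 -π*x^2*cos(π*x/3)/3 dx = 18/π;  ∫_0^3 2*π*x*cos(π*x/3)/3 dx = -12/π;
  ∫_0^3 2*π*x^3*cos(π*x/3)/3 dx = -162/π + 648/π^3.
Sum: 0 + 18/π − 12/π + -162/π + 648/π^3 = -156/π + 648/π^3.
So LHS = -156/π + 648/π^3.
∫_0^3 v(x) φ(x) dx = ∫_0^3 (6*x^2*sin(π*x/3) - 2*x*sin(π*x/3) + 2*sin(π*x/3)) dx. Term by term:
  ∫_0^3 2*sin(π*x/3) dx = 12/π;  ∫_0^3 -2*x*sin(π*x/3) dx = -18/π;  ∫_0^3 6*x^2*sin(π*x/3) dx = -648/π^3 + 162/π.
Sum: 12/π − 18/π + -648/π^3 + 162/π = -648/π^3 + 156/π.
So RHS = -∫_0^3 v(x) φ(x) dx = -156/π + 648/π^3.
LHS = RHS, so the identity holds for this test φ.
Moreover u is smooth here and v(x) = u'(x) = 6*x**2 - 2*x + 2 pointwise, so the identity holds for every test function. Hence v is the weak derivative of u.


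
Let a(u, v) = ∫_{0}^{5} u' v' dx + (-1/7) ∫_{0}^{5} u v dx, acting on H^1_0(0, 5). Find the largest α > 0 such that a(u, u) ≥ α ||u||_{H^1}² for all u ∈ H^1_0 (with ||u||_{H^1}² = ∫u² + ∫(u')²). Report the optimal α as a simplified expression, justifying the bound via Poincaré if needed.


α = (-25/7 + π^2)/(π^2 + 25)

Coercivity of a(·,·) on H^1_0(0, 5) means a(u, u) ≥ α ||u||_{H^1}² for every u ∈ H^1_0.
The interval has length L = 5, and Poincaré/coercivity depend only on L. Here a(u, u) = ∫(u')² + (-1/7)·∫u².
Here c = -1/7 < 0 with |c| < (π/L)² = π^2/25, so coercivity still holds. The condition a(u,u) ≥ α||u||_{H^1}² reads (1−α)∫(u')² ≥ (α−c)∫u². Any admissible α is ≤ 1 (rapidly oscillating u have ∫u²/∫(u')² → 0), and α = 1 would force 0 ≥ (1−c)∫u², impossible since c < 1; so 1−α > 0. By the sharp Poincaré inequality on H^1_0 of an interval of length L, ∫(u')² ≥ (π/L)²∫u² with equality for the first sine mode sin(π(x−x₀)/L) (x₀ the left endpoint), so the inequality holds for all u iff (1−α)(π/L)² ≥ α − c, i.e. α ≤ ((π/L)² + c)/((π/L)² + 1) = (1 + c(L/π)²)/(1 + (L/π)²). (Direct route, valid since c ≤ 0: Poincaré gives c∫u² ≥ c(L/π)²∫(u')², so a(u,u) ≥ (1 + c(L/π)²)∫(u')², while ||u||_{H^1}² ≤ (1 + (L/π)²)∫(u')²; dividing yields the same α.) With (π/L)² = π^2/25 and c = -1/7, the largest admissible constant is α = ((π/L)² + c)/((π/L)² + 1).
Simplifying, α = (-25/7 + π^2)/(π^2 + 25).


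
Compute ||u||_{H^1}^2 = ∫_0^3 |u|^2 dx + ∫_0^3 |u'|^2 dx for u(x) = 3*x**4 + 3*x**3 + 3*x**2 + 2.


||u||_{H^1}^2 = 18358359/140

The H^1 norm (squared) on an interval (0, L) is
  ||u||_{H^1}^2 = ∫_0^L u(x)^2 dx + ∫_0^L u'(x)^2 dx.
Compute u'(x) = 12*x**3 + 9*x**2 + 6*x.
Then u(x)^2 = 9*x**8 + 18*x**7 + 27*x**6 + 18*x**5 + 21*x**4 + 12*x**3 + 12*x**2 + 4 and u'(x)^2 = 144*x**6 + 216*x**5 + 225*x**4 + 108*x**3 + 36*x**2.
Integrate each monomial from 0 to 3 using ∫_0^3 c·x^n dx = c·3^(n+1)/(n+1):
  ∫_0^3 u(x)^2 dx = ∫_0^3 (9*x^8 + 18*x^7 + 27*x^6 + 18*x^5 + 21*x^4 + 12*x^3 + 12*x^2 + 4) dx. Term by term:
    ∫_0^3 9*x^8 dx = 19683;  ∫_0^3 18*x^7 dx = 59049/4;  ∫_0^3 27*x^6 dx = 59049/7;
    ∫_0^3 18*x^5 dx = 2187;  ∫_0^3 21*x^4 dx = 5103/5;  ∫_0^3 12*x^3 dx = 243;
    ∫_0^3 12*x^2 dx = 108;  ∫_0^3 4 dx = 12.
  Sum: 19683 + 59049/4 + 59049/7 + 2187 + 5103/5 + 243 + 108 + 12 = 6503199/140.
  ∫_0^3 u'(x)^2 dx = ∫_0^3 (144*x^6 + 216*x^5 + 225*x^4 + 108*x^3 + 36*x^2) dx. Term by term:
    ∫_0^3 144*x^6 dx = 314928/7;  ∫_0^3 216*x^5 dx = 26244;  ∫_0^3 225*x^4 dx = 10935;
    ∫_0^3 108*x^3 dx = 2187;  ∫_0^3 36*x^2 dx = 324.
  Sum: 314928/7 + 26244 + 10935 + 2187 + 324 = 592758/7.
Adding: ||u||_{H^1}^2 = 6503199/140 + 592758/7 = 18358359/140.


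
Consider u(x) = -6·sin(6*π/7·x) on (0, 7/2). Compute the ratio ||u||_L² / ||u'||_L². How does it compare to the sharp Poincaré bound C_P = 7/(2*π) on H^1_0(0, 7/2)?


||u||_L² / ||u'||_L² = 7/(6*π) < C_P = 7/(2*π).

u(x) = -6·sin(6*π/7·x), so u'(x) = -36*π*cos(6*π*x/7)/7.
Writing u(x) = A·sin(kπx/L) with A = -6 and k = 3, use ∫_0^L sin²(kπx/L) dx = L/2 and ∫_0^L cos²(kπx/L) dx = L/2.
u² = 36·sin²(6*π/7·x) and (u')² = 1296*π^2/49·cos²(6*π/7·x), and each of sin², cos² integrates to L/2 = 7/4 over (0, 7/2).
∫_0^7/2 u² dx = 63, so ||u||_L² = 3*sqrt(7).
∫_0^7/2 (u')² dx = 324*π^2/7, so ||u'||_L² = 18*sqrt(7)*π/7.
Ratio ||u||_L² / ||u'||_L² = 7/(6*π).
Sharp Poincaré constant on H^1_0(0, 7/2) is C_P = L/π = 7/(2*π), achieved by sin(2*π/7·x).
This is the k = 3 harmonic; the ratio L/(kπ) is strictly less than C_P = L/π, consistent with the sharp inequality ||u||_L² ≤ C_P ||u'||_L².


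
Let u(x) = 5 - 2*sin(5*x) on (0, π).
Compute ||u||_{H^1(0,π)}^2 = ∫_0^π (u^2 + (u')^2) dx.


||u||_{H^1(0,π)}^2 = -8 + 77*π

u'(x) = -10*cos(5*x).
Expand u² and (u')² and integrate term by term on (0, π), using: for integers n ≥ 1, ∫_0^π sin²(nx) dx = ∫_0^π cos²(nx) dx = π/2; for n ≠ n', ∫_0^π sin(nx)sin(n'x) dx = ∫_0^π cos(nx)cos(n'x) dx = 0; and by product-to-sum, ∫_0^π sin(nx)cos(n'x) dx = ½∫_0^π [sin((n+n')x) + sin((n−n')x)] dx, which is 0 when n+n' is even and 2n/(n²−n'²) when n+n' is odd (it need not vanish on (0, π)). For the constant mode: ∫_0^π 1 dx = π, ∫_0^π cos(nx) dx = 0, ∫_0^π sin(nx) dx = (1−(−1)^n)/n.
  u² squared terms: (5)²·∫1 dx = 25·π = 25*π;  (-2)²·∫sin(5x)² dx = 4·π/2 = 2*π.
  u² cross terms: 2·(5)·(-2)·∫1·sin(5x) dx = -20·(2/5) = -8.
  So ∫_0^π u² dx = 25*π + 2*π − 8 = -8 + 27*π.
  (u')² squared terms: (-10)²·∫cos(5x)² dx = 100·π/2 = 50*π.
  So ∫_0^π (u')² dx = 50*π.
||u||_{H^1}^2 = (-8 + 27*π) + (50*π) = -8 + 77*π.


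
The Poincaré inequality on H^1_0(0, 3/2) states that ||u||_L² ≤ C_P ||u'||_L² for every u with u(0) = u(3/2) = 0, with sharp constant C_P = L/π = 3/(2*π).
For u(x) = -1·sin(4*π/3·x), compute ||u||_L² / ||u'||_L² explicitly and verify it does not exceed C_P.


||u||_L² / ||u'||_L² = 3/(4*π) < C_P = 3/(2*π).

u(x) = -1·sin(4*π/3·x), so u'(x) = -4*π*cos(4*π*x/3)/3.
Writing u(x) = A·sin(kπx/L) with A = -1 and k = 2, use ∫_0^L sin²(kπx/L) dx = L/2 and ∫_0^L cos²(kπx/L) dx = L/2.
u² = 1·sin²(4*π/3·x) and (u')² = 16*π^2/9·cos²(4*π/3·x), and each of sin², cos² integrates to L/2 = 3/4 over (0, 3/2).
∫_0^3/2 u² dx = 3/4, so ||u||_L² = sqrt(3)/2.
∫_0^3/2 (u')² dx = 4*π^2/3, so ||u'||_L² = 2*sqrt(3)*π/3.
Ratio ||u||_L² / ||u'||_L² = 3/(4*π).
Sharp Poincaré constant on H^1_0(0, 3/2) is C_P = L/π = 3/(2*π), achieved by sin(2*π/3·x).
This is the k = 2 harmonic; the ratio L/(kπ) is strictly less than C_P = L/π, consistent with the sharp inequality ||u||_L² ≤ C_P ||u'||_L².


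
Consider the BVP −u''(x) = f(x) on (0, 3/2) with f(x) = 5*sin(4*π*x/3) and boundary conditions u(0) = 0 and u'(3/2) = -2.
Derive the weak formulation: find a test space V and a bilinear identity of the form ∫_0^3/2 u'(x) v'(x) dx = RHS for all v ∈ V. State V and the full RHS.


V = {v ∈ H^1(0, 3/2) : v(0) = 0} (test functions vanish at x = 0 where u is specified); weak form: ∫_0^3/2 u'v' dx = ∫_0^3/2 (5*sin(4*π*x/3)) v dx − 2·v(3/2) for all v ∈ V.

Multiply both sides by a test function v and integrate from 0 to 3/2:
  ∫_0^3/2 −u''(x) v(x) dx = ∫_0^3/2 f(x) v(x) dx.
Integrate the LHS by parts once:
  ∫_0^3/2 −u'' v dx = −[u'(x) v(x)]_0^3/2 + ∫_0^3/2 u'(x) v'(x) dx.
Thus ∫_0^3/2 u'(x) v'(x) dx = ∫_0^3/2 f(x) v(x) dx + [u'(x) v(x)]_0^3/2.
Choose V so that boundary terms are either known or forced to vanish.
Mixed BC: u(0) = 0 (Dirichlet) and u'(3/2) = -2 (Neumann). Define V = {v ∈ H^1(0, 3/2) : v(0) = 0}. Then [u' v]_0^3/2 = u'(3/2)·v(3/2) − u'(0)·0 = − 2·v(3/2).
Weak formulation: find u (satisfying any essential BC) such that ∫_0^3/2 u'(x) v'(x) dx = ∫_0^3/2 f v dx − 2·v(3/2) for all v ∈ V (Dirichlet at 0 absorbed into V; Neumann datum at x = 3/2 contributes the boundary term).
Substituting f(x) = 5*sin(4*π*x/3), the right-hand side is ∫_0^3/2 (5*sin(4*π*x/3)) v dx − 2·v(3/2).


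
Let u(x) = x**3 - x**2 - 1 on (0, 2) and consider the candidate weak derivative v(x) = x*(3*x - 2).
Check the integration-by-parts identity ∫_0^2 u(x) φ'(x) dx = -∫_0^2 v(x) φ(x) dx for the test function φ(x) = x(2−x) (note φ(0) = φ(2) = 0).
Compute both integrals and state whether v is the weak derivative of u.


LHS = -32/15, RHS = -32/15. Yes, v = u' weakly.

u(x) = x**3 - x**2 - 1, classical derivative u'(x) = 3*x**2 - 2*x.
φ(x) = x(2−x), so φ'(x) = 2 - 2*x.
Note φ(0) = φ(2) = 0, so the boundary term u·φ vanishes.
LHS = ∫_0^2 u(x) φ'(x) dx = ∫_0^2 (-2*x^4 + 4*x^3 - 2*x^2 + 2*x - 2) dx. Term by term:
  ∫_0^2 -2*x^4 dx = -64/5;  ∫_0^2 4*x^3 dx = 16;  ∫_0^2 -2*x^2 dx = -16/3;
  ∫_0^2 2*x dx = 4;  ∫_0^2 -2 dx = -4.
Sum: -64/5 + 16 − 16/3 + 4 − 4 = -32/15.
So LHS = -32/15.
∫_0^2 v(x) φ(x) dx = ∫_0^2 (-3*x^4 + 8*x^3 - 4*x^2) dx. Term by term:
  ∫_0^2 -3*x^4 dx = -96/5;  ∫_0^2 8*x^3 dx = 32;  ∫_0^2 -4*x^2 dx = -32/3.
Sum: -96/5 + 32 − 32/3 = 32/15.
So RHS = -∫_0^2 v(x) φ(x) dx = -32/15.
LHS = RHS, so the identity holds for this test φ.
Moreover u is smooth here and v(x) = u'(x) = 3*x**2 - 2*x pointwise, so the identity holds for every test function. Hence v is the weak derivative of u.


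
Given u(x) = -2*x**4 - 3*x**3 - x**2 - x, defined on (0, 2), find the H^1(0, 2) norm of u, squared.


||u||_{H^1}^2 = 42458/9

The H^1 norm (squared) on an interval (0, L) is
  ||u||_{H^1}^2 = ∫_0^L u(x)^2 dx + ∫_0^L u'(x)^2 dx.
Compute u'(x) = -8*x**3 - 9*x**2 - 2*x - 1.
Then u(x)^2 = 4*x**8 + 12*x**7 + 13*x**6 + 10*x**5 + 7*x**4 + 2*x**3 + x**2 and u'(x)^2 = 64*x**6 + 144*x**5 + 113*x**4 + 52*x**3 + 22*x**2 + 4*x + 1.
Integrate each monomial from 0 to 2 using ∫_0^2 c·x^n dx = c·2^(n+1)/(n+1):
  ∫_0^2 u(x)^2 dx = ∫_0^2 (4*x^8 + 12*x^7 + 13*x^6 + 10*x^5 + 7*x^4 + 2*x^3 + x^2) dx. Term by term:
    ∫_0^2 4*x^8 dx = 2048/9;  ∫_0^2 12*x^7 dx = 384;  ∫_0^2 13*x^6 dx = 1664/7;
    ∫_0^2 10*x^5 dx = 320/3;  ∫_0^2 7*x^4 dx = 224/5;  ∫_0^2 2*x^3 dx = 8;
    ∫_0^2 x^2 dx = 8/3.
  Sum: 2048/9 + 384 + 1664/7 + 320/3 + 224/5 + 8 + 8/3 = 318592/315.
  ∫_0^2 u'(x)^2 dx = ∫_0^2 (64*x^6 + 144*x^5 + 113*x^4 + 52*x^3 + 22*x^2 + 4*x + 1) dx. Term by term:
    ∫_0^2 64*x^6 dx = 8192/7;  ∫_0^2 144*x^5 dx = 1536;  ∫_0^2 113*x^4 dx = 3616/5;
    ∫_0^2 52*x^3 dx = 208;  ∫_0^2 22*x^2 dx = 176/3;  ∫_0^2 4*x dx = 8;
    ∫_0^2 1 dx = 2.
  Sum: 8192/7 + 1536 + 3616/5 + 208 + 176/3 + 8 + 2 = 389146/105.
Adding: ||u||_{H^1}^2 = 318592/315 + 389146/105 = 42458/9.


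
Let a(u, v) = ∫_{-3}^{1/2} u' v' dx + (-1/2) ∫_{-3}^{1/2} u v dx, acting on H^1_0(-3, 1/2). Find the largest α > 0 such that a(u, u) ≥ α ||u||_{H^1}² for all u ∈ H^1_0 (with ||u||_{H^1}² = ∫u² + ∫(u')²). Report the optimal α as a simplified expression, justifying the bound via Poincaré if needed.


α = (-49 + 8*π^2)/(2*(4*π^2 + 49))

Coercivity of a(·,·) on H^1_0(-3, 1/2) means a(u, u) ≥ α ||u||_{H^1}² for every u ∈ H^1_0.
The interval has length L = 7/2, and Poincaré/coercivity depend only on L. Here a(u, u) = ∫(u')² + (-1/2)·∫u².
Here c = -1/2 < 0 with |c| < (π/L)² = 4*π^2/49, so coercivity still holds. The condition a(u,u) ≥ α||u||_{H^1}² reads (1−α)∫(u')² ≥ (α−c)∫u². Any admissible α is ≤ 1 (rapidly oscillating u have ∫u²/∫(u')² → 0), and α = 1 would force 0 ≥ (1−c)∫u², impossible since c < 1; so 1−α > 0. By the sharp Poincaré inequality on H^1_0 of an interval of length L, ∫(u')² ≥ (π/L)²∫u² with equality for the first sine mode sin(π(x−x₀)/L) (x₀ the left endpoint), so the inequality holds for all u iff (1−α)(π/L)² ≥ α − c, i.e. α ≤ ((π/L)² + c)/((π/L)² + 1) = (1 + c(L/π)²)/(1 + (L/π)²). (Direct route, valid since c ≤ 0: Poincaré gives c∫u² ≥ c(L/π)²∫(u')², so a(u,u) ≥ (1 + c(L/π)²)∫(u')², while ||u||_{H^1}² ≤ (1 + (L/π)²)∫(u')²; dividing yields the same α.) With (π/L)² = 4*π^2/49 and c = -1/2, the largest admissible constant is α = ((π/L)² + c)/((π/L)² + 1).
Simplifying, α = (-49 + 8*π^2)/(2*(4*π^2 + 49)).


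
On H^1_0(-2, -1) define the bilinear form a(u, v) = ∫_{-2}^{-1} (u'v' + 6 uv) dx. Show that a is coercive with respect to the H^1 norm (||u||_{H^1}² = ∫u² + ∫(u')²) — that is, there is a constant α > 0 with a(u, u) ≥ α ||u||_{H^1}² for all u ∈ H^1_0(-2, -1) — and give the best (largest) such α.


α = 1

Coercivity of a(·,·) on H^1_0(-2, -1) means a(u, u) ≥ α ||u||_{H^1}² for every u ∈ H^1_0.
The interval has length L = 1, and Poincaré/coercivity depend only on L. Here a(u, u) = ∫(u')² + (6)·∫u².
Here c = 6 ≥ 1, so a(u,u) = ∫(u')² + c∫u² ≥ ∫(u')² + ∫u² = ||u||_{H^1}², i.e. α = 1 works. No larger α is possible: a(u,u) ≥ α||u||_{H^1}² means (1−α)∫(u')² ≥ (α−c)∫u², and for the modes u_n = sin(nπ(x−x₀)/L) (x₀ the left endpoint) one has ∫u_n²/∫(u_n')² = (L/(nπ))² → 0, so a(u_n,u_n)/||u_n||_{H^1}² → 1. Hence the optimal constant is α = 1.
Therefore α = 1.


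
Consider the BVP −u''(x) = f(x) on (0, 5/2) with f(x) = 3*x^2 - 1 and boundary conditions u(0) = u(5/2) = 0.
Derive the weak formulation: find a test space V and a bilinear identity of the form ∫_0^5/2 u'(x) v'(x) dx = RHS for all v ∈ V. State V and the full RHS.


V = H^1_0(0, 5/2) (so v(0) = v(5/2) = 0); weak form: ∫_0^5/2 u'v' dx = ∫_0^5/2 (3*x^2 - 1) v dx for all v ∈ V.

Multiply both sides by a test function v and integrate from 0 to 5/2:
  ∫_0^5/2 −u''(x) v(x) dx = ∫_0^5/2 f(x) v(x) dx.
Integrate the LHS by parts once:
  ∫_0^5/2 −u'' v dx = −[u'(x) v(x)]_0^5/2 + ∫_0^5/2 u'(x) v'(x) dx.
Thus ∫_0^5/2 u'(x) v'(x) dx = ∫_0^5/2 f(x) v(x) dx + [u'(x) v(x)]_0^5/2.
Choose V so that boundary terms are either known or forced to vanish.
u is Dirichlet: u(0) = u(5/2) = 0. Let V = H^1_0(0, 5/2); then v(0) = v(5/2) = 0, and [u' v]_0^5/2 = 0.
Weak formulation: find u (satisfying any essential BC) such that ∫_0^5/2 u'(x) v'(x) dx = ∫_0^5/2 f v dx for all v ∈ V.
Substituting f(x) = 3*x^2 - 1, the right-hand side is ∫_0^5/2 (3*x^2 - 1) v dx.


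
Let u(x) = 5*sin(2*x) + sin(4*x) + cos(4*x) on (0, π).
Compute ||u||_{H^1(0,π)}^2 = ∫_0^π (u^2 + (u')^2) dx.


||u||_{H^1(0,π)}^2 = 159*π/2

u'(x) = -4*sin(4*x) + 10*cos(2*x) + 4*cos(4*x).
Expand u² and (u')² and integrate term by term on (0, π), using: for integers n ≥ 1, ∫_0^π sin²(nx) dx = ∫_0^π cos²(nx) dx = π/2; for n ≠ n', ∫_0^π sin(nx)sin(n'x) dx = ∫_0^π cos(nx)cos(n'x) dx = 0; and by product-to-sum, ∫_0^π sin(nx)cos(n'x) dx = ½∫_0^π [sin((n+n')x) + sin((n−n')x)] dx, which is 0 when n+n' is even and 2n/(n²−n'²) when n+n' is odd (it need not vanish on (0, π)).
  u² squared terms: (5)²·∫sin(2x)² dx = 25·π/2 = 25*π/2;  (1)²·∫cos(4x)² dx = 1·π/2 = π/2;  (1)²·∫sin(4x)² dx = 1·π/2 = π/2.
  u² cross terms: 2·(5)·(1)·∫sin(2x)·cos(4x) dx = 10·(0) = 0;  2·(5)·(1)·∫sin(2x)·sin(4x) dx = 10·(0) = 0;  2·(1)·(1)·∫cos(4x)·sin(4x) dx = 2·(0) = 0.
  So ∫_0^π u² dx = 25*π/2 + π/2 + π/2 + 0 + 0 + 0 = 27*π/2.
  (u')² squared terms: (-4)²·∫sin(4x)² dx = 16·π/2 = 8*π;  (4)²·∫cos(4x)² dx = 16·π/2 = 8*π;  (10)²·∫cos(2x)² dx = 100·π/2 = 50*π.
  (u')² cross terms: 2·(-4)·(4)·∫sin(4x)·cos(4x) dx = -32·(0) = 0;  2·(-4)·(10)·∫sin(4x)·cos(2x) dx = -80·(0) = 0;  2·(4)·(10)·∫cos(4x)·cos(2x) dx = 80·(0) = 0.
  So ∫_0^π (u')² dx = 8*π + 8*π + 50*π + 0 + 0 + 0 = 66*π.
||u||_{H^1}^2 = (27*π/2) + (66*π) = 159*π/2.


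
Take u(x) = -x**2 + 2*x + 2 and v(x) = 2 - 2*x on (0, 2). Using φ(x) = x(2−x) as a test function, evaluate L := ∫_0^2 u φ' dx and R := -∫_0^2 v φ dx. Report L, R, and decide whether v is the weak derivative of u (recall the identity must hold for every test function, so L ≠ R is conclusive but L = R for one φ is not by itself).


LHS = 0, RHS = 0. Yes, v = u' weakly.

u(x) = -x**2 + 2*x + 2, classical derivative u'(x) = 2 - 2*x.
φ(x) = x(2−x), so φ'(x) = 2 - 2*x.
Note φ(0) = φ(2) = 0, so the boundary term u·φ vanishes.
LHS = ∫_0^2 u(x) φ'(x) dx = ∫_0^2 (2*x^3 - 6*x^2 + 4) dx. Term by term:
  ∫_0^2 2*x^3 dx = 8;  ∫_0^2 -6*x^2 dx = -16;  ∫_0^2 4 dx = 8.
Sum: 8 − 16 + 8 = 0.
So LHS = 0.
∫_0^2 v(x) φ(x) dx = ∫_0^2 (2*x^3 - 6*x^2 + 4*x) dx. Term by term:
  ∫_0^2 2*x^3 dx = 8;  ∫_0^2 -6*x^2 dx = -16;  ∫_0^2 4*x dx = 8.
Sum: 8 − 16 + 8 = 0.
So RHS = -∫_0^2 v(x) φ(x) dx = 0.
LHS = RHS, so the identity holds for this test φ.
Moreover u is smooth here and v(x) = u'(x) = 2 - 2*x pointwise, so the identity holds for every test function. Hence v is the weak derivative of u.


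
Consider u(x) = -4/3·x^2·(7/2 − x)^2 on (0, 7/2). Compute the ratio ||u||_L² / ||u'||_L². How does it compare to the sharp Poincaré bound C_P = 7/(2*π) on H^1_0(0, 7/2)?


||u||_L² / ||u'||_L² = 7*sqrt(3)/12 < C_P = 7/(2*π).

u(x) = -4/3·x^2·(7/2 − x)^2, so u'(x) = 2*x*(-8*x^2 + 42*x - 49)/3.
u(x) = -4/3·x^2·(7/2 − x)^2 vanishes at x = 0 and x = 7/2, so u ∈ H^1_0(0, 7/2). Differentiate via the product rule and integrate the resulting polynomials term by term.
  ∫_0^7/2 u² dx = ∫_0^7/2 (16*x^8/9 - 224*x^7/9 + 392*x^6/3 - 2744*x^5/9 + 2401*x^4/9) dx. Term by term:
    ∫_0^7/2 16*x^8/9 dx = 40353607/2592;  ∫_0^7/2 -224*x^7/9 dx = -40353607/576;  ∫_0^7/2 392*x^6/3 dx = 5764801/48;
    ∫_0^7/2 -2744*x^5/9 dx = -40353607/432;  ∫_0^7/2 2401*x^4/9 dx = 40353607/1440.
  Sum: 40353607/2592 − 40353607/576 + 5764801/48 − 40353607/432 + 40353607/1440 = 5764801/25920.
  ∫_0^7/2 (u')² dx = ∫_0^7/2 (256*x^6/9 - 896*x^5/3 + 10192*x^4/9 - 5488*x^3/3 + 9604*x^2/9) dx. Term by term:
    ∫_0^7/2 256*x^6/9 dx = 235298/9;  ∫_0^7/2 -896*x^5/3 dx = -823543/9;  ∫_0^7/2 10192*x^4/9 dx = 10706059/90;
    ∫_0^7/2 -5488*x^3/3 dx = -823543/12;  ∫_0^7/2 9604*x^2/9 dx = 823543/54.
  Sum: 235298/9 − 823543/9 + 10706059/90 − 823543/12 + 823543/54 = 117649/540.
∫_0^7/2 u² dx = 5764801/25920, so ||u||_L² = 2401*sqrt(5)/360.
∫_0^7/2 (u')² dx = 117649/540, so ||u'||_L² = 343*sqrt(15)/90.
Ratio ||u||_L² / ||u'||_L² = 7*sqrt(3)/12.
Sharp Poincaré constant on H^1_0(0, 7/2) is C_P = L/π = 7/(2*π), achieved by sin(2*π/7·x).
A polynomial bump cannot attain the sharp Poincaré constant (only the first sine eigenfunction does), so the ratio is strictly less than C_P, consistent with ||u||_L² ≤ C_P ||u'||_L².


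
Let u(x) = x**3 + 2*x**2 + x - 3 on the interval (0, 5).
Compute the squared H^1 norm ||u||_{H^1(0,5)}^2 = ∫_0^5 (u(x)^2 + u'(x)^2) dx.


||u||_{H^1}^2 = 488925/14

The H^1 norm (squared) on an interval (0, L) is
  ||u||_{H^1}^2 = ∫_0^L u(x)^2 dx + ∫_0^L u'(x)^2 dx.
Compute u'(x) = 3*x**2 + 4*x + 1.
Then u(x)^2 = x**6 + 4*x**5 + 6*x**4 - 2*x**3 - 11*x**2 - 6*x + 9 and u'(x)^2 = 9*x**4 + 24*x**3 + 22*x**2 + 8*x + 1.
Integrate each monomial from 0 to 5 using ∫_0^5 c·x^n dx = c·5^(n+1)/(n+1):
  ∫_0^5 u(x)^2 dx = ∫_0^5 (x^6 + 4*x^5 + 6*x^4 - 2*x^3 - 11*x^2 - 6*x + 9) dx. Term by term:
    ∫_0^5 x^6 dx = 78125/7;  ∫_0^5 4*x^5 dx = 31250/3;  ∫_0^5 6*x^4 dx = 3750;
    ∫_0^5 -2*x^3 dx = -625/2;  ∫_0^5 -11*x^2 dx = -1375/3;  ∫_0^5 -6*x dx = -75;
    ∫_0^5 9 dx = 45.
  Sum: 78125/7 + 31250/3 + 3750 − 625/2 − 1375/3 − 75 + 45 = 1030115/42.
  ∫_0^5 u'(x)^2 dx = ∫_0^5 (9*x^4 + 24*x^3 + 22*x^2 + 8*x + 1) dx. Term by term:
    ∫_0^5 9*x^4 dx = 5625;  ∫_0^5 24*x^3 dx = 3750;  ∫_0^5 22*x^2 dx = 2750/3;
    ∫_0^5 8*x dx = 100;  ∫_0^5 1 dx = 5.
  Sum: 5625 + 3750 + 2750/3 + 100 + 5 = 31190/3.
Adding: ||u||_{H^1}^2 = 1030115/42 + 31190/3 = 488925/14.


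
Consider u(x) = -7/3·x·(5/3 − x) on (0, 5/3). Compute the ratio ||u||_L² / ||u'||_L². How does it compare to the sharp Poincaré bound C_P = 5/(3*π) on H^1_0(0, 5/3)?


||u||_L² / ||u'||_L² = sqrt(10)/6 < C_P = 5/(3*π).

u(x) = -7/3·x·(5/3 − x), so u'(x) = 14*x/3 - 35/9.
u(x) = -7/3·x·(5/3 − x) vanishes at x = 0 and x = 5/3, so u ∈ H^1_0(0, 5/3). Differentiate via the product rule and integrate the resulting polynomials term by term.
  ∫_0^5/3 u² dx = ∫_0^5/3 (49*x^4/9 - 490*x^3/27 + 1225*x^2/81) dx. Term by term:
    ∫_0^5/3 49*x^4/9 dx = 30625/2187;  ∫_0^5/3 -490*x^3/27 dx = -153125/4374;  ∫_0^5/3 1225*x^2/81 dx = 153125/6561.
  Sum: 30625/2187 − 153125/4374 + 153125/6561 = 30625/13122.
  ∫_0^5/3 (u')² dx = ∫_0^5/3 (196*x^2/9 - 980*x/27 + 1225/81) dx. Term by term:
    ∫_0^5/3 196*x^2/9 dx = 24500/729;  ∫_0^5/3 -980*x/27 dx = -12250/243;  ∫_0^5/3 1225/81 dx = 6125/243.
  Sum: 24500/729 − 12250/243 + 6125/243 = 6125/729.
∫_0^5/3 u² dx = 30625/13122, so ||u||_L² = 175*sqrt(2)/162.
∫_0^5/3 (u')² dx = 6125/729, so ||u'||_L² = 35*sqrt(5)/27.
Ratio ||u||_L² / ||u'||_L² = sqrt(10)/6.
Sharp Poincaré constant on H^1_0(0, 5/3) is C_P = L/π = 5/(3*π), achieved by sin(3*π/5·x).
A polynomial bump cannot attain the sharp Poincaré constant (only the first sine eigenfunction does), so the ratio is strictly less than C_P, consistent with ||u||_L² ≤ C_P ||u'||_L².


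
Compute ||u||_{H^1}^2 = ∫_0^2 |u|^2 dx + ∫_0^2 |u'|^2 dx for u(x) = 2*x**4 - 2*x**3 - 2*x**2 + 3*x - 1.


||u||_{H^1}^2 = 18608/63

The H^1 norm (squared) on an interval (0, L) is
  ||u||_{H^1}^2 = ∫_0^L u(x)^2 dx + ∫_0^L u'(x)^2 dx.
Compute u'(x) = 8*x**3 - 6*x**2 - 4*x + 3.
Then u(x)^2 = 4*x**8 - 8*x**7 - 4*x**6 + 20*x**5 - 12*x**4 - 8*x**3 + 13*x**2 - 6*x + 1 and u'(x)^2 = 64*x**6 - 96*x**5 - 28*x**4 + 96*x**3 - 20*x**2 - 24*x + 9.
Integrate each monomial from 0 to 2 using ∫_0^2 c·x^n dx = c·2^(n+1)/(n+1):
  ∫_0^2 u(x)^2 dx = ∫_0^2 (4*x^8 - 8*x^7 - 4*x^6 + 20*x^5 - 12*x^4 - 8*x^3 + 13*x^2 - 6*x + 1) dx. Term by term:
    ∫_0^2 4*x^8 dx = 2048/9;  ∫_0^2 -8*x^7 dx = -256;  ∫_0^2 -4*x^6 dx = -512/7;
    ∫_0^2 20*x^5 dx = 640/3;  ∫_0^2 -12*x^4 dx = -384/5;  ∫_0^2 -8*x^3 dx = -32;
    ∫_0^2 13*x^2 dx = 104/3;  ∫_0^2 -6*x dx = -12;  ∫_0^2 1 dx = 2.
  Sum: 2048/9 − 256 − 512/7 + 640/3 − 384/5 − 32 + 104/3 − 12 + 2 = 8698/315.
  ∫_0^2 u'(x)^2 dx = ∫_0^2 (64*x^6 - 96*x^5 - 28*x^4 + 96*x^3 - 20*x^2 - 24*x + 9) dx. Term by term:
    ∫_0^2 64*x^6 dx = 8192/7;  ∫_0^2 -96*x^5 dx = -1024;  ∫_0^2 -28*x^4 dx = -896/5;
    ∫_0^2 96*x^3 dx = 384;  ∫_0^2 -20*x^2 dx = -160/3;  ∫_0^2 -24*x dx = -48;
    ∫_0^2 9 dx = 18.
  Sum: 8192/7 − 1024 − 896/5 + 384 − 160/3 − 48 + 18 = 28114/105.
Adding: ||u||_{H^1}^2 = 8698/315 + 28114/105 = 18608/63.


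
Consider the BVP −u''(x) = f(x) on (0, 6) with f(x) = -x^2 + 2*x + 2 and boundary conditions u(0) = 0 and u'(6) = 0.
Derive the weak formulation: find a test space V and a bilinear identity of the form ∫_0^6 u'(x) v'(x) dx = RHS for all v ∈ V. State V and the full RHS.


V = {v ∈ H^1(0, 6) : v(0) = 0} (test functions vanish at x = 0 where u is specified); weak form: ∫_0^6 u'v' dx = ∫_0^6 (-x^2 + 2*x + 2) v dx for all v ∈ V.

Multiply both sides by a test function v and integrate from 0 to 6:
  ∫_0^6 −u''(x) v(x) dx = ∫_0^6 f(x) v(x) dx.
Integrate the LHS by parts once:
  ∫_0^6 −u'' v dx = −[u'(x) v(x)]_0^6 + ∫_0^6 u'(x) v'(x) dx.
Thus ∫_0^6 u'(x) v'(x) dx = ∫_0^6 f(x) v(x) dx + [u'(x) v(x)]_0^6.
Choose V so that boundary terms are either known or forced to vanish.
Mixed BC: u(0) = 0 (Dirichlet) and u'(6) = 0 (Neumann). Define V = {v ∈ H^1(0, 6) : v(0) = 0}. Then [u' v]_0^6 = u'(6)·v(6) − u'(0)·0 = 0.
Weak formulation: find u (satisfying any essential BC) such that ∫_0^6 u'(x) v'(x) dx = ∫_0^6 f v dx for all v ∈ V (Dirichlet at 0 absorbed into V; the Neumann datum at x = 6 is zero, so no boundary term remains).
Substituting f(x) = -x^2 + 2*x + 2, the right-hand side is ∫_0^6 (-x^2 + 2*x + 2) v dx.


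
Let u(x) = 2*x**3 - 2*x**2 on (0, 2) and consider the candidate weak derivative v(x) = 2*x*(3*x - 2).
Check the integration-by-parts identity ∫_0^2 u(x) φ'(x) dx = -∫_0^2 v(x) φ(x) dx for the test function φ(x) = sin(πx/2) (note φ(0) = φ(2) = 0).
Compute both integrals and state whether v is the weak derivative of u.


LHS = -32/π + 192/π^3, RHS = -32/π + 192/π^3. Yes, v = u' weakly.

u(x) = 2*x**3 - 2*x**2, classical derivative u'(x) = 6*x**2 - 4*x.
φ(x) = sin(πx/2), so φ'(x) = π*cos(π*x/2)/2.
Note φ(0) = φ(2) = 0, so the boundary term u·φ vanishes.
LHS = ∫_0^2 u(x) φ'(x) dx = ∫_0^2 (π*x^3*cos(π*x/2) - π*x^2*cos(π*x/2)) dx. Term by term:
  ∫_0^2 π*x^3*cos(π*x/2) dx = -48/π + 192/π^3;  ∫_0^2 -π*x^2*cos(π*x/2) dx = 16/π.
Sum: -48/π + 192/π^3 + 16/π = -32/π + 192/π^3.
So LHS = -32/π + 192/π^3.
∫_0^2 v(x) φ(x) dx = ∫_0^2 (6*x^2*sin(π*x/2) - 4*x*sin(π*x/2)) dx. Term by term:
  ∫_0^2 -4*x*sin(π*x/2) dx = -16/π;  ∫_0^2 6*x^2*sin(π*x/2) dx = -192/π^3 + 48/π.
Sum: -16/π + -192/π^3 + 48/π = -192/π^3 + 32/π.
So RHS = -∫_0^2 v(x) φ(x) dx = -32/π + 192/π^3.
LHS = RHS, so the identity holds for this test φ.
Moreover u is smooth here and v(x) = u'(x) = 6*x**2 - 4*x pointwise, so the identity holds for every test function. Hence v is the weak derivative of u.


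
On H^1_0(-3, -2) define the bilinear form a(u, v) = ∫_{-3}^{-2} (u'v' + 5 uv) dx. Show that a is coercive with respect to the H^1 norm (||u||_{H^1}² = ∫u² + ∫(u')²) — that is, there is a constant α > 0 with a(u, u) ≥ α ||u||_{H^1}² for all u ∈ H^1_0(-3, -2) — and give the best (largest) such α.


α = 1

Coercivity of a(·,·) on H^1_0(-3, -2) means a(u, u) ≥ α ||u||_{H^1}² for every u ∈ H^1_0.
The interval has length L = 1, and Poincaré/coercivity depend only on L. Here a(u, u) = ∫(u')² + (5)·∫u².
Here c = 5 ≥ 1, so a(u,u) = ∫(u')² + c∫u² ≥ ∫(u')² + ∫u² = ||u||_{H^1}², i.e. α = 1 works. No larger α is possible: a(u,u) ≥ α||u||_{H^1}² means (1−α)∫(u')² ≥ (α−c)∫u², and for the modes u_n = sin(nπ(x−x₀)/L) (x₀ the left endpoint) one has ∫u_n²/∫(u_n')² = (L/(nπ))² → 0, so a(u_n,u_n)/||u_n||_{H^1}² → 1. Hence the optimal constant is α = 1.
Therefore α = 1.


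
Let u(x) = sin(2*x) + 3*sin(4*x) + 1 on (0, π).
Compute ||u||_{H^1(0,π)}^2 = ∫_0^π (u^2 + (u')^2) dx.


||u||_{H^1(0,π)}^2 = 80*π

u'(x) = 2*cos(2*x) + 12*cos(4*x).
Expand u² and (u')² and integrate term by term on (0, π), using: for integers n ≥ 1, ∫_0^π sin²(nx) dx = ∫_0^π cos²(nx) dx = π/2; for n ≠ n', ∫_0^π sin(nx)sin(n'x) dx = ∫_0^π cos(nx)cos(n'x) dx = 0; and by product-to-sum, ∫_0^π sin(nx)cos(n'x) dx = ½∫_0^π [sin((n+n')x) + sin((n−n')x)] dx, which is 0 when n+n' is even and 2n/(n²−n'²) when n+n' is odd (it need not vanish on (0, π)). For the constant mode: ∫_0^π 1 dx = π, ∫_0^π cos(nx) dx = 0, ∫_0^π sin(nx) dx = (1−(−1)^n)/n.
  u² squared terms: (1)²·∫1 dx = 1·π = π;  (3)²·∫sin(4x)² dx = 9·π/2 = 9*π/2;  (1)²·∫sin(2x)² dx = 1·π/2 = π/2.
  u² cross terms: 2·(1)·(3)·∫1·sin(4x) dx = 6·(0) = 0;  2·(1)·(1)·∫1·sin(2x) dx = 2·(0) = 0;  2·(3)·(1)·∫sin(4x)·sin(2x) dx = 6·(0) = 0.
  So ∫_0^π u² dx = π + 9*π/2 + π/2 + 0 + 0 + 0 = 6*π.
  (u')² squared terms: (2)²·∫cos(2x)² dx = 4·π/2 = 2*π;  (12)²·∫cos(4x)² dx = 144·π/2 = 72*π.
  (u')² cross terms: 2·(2)·(12)·∫cos(2x)·cos(4x) dx = 48·(0) = 0.
  So ∫_0^π (u')² dx = 2*π + 72*π + 0 = 74*π.
||u||_{H^1}^2 = (6*π) + (74*π) = 80*π.


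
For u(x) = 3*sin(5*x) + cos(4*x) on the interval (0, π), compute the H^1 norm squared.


||u||_{H^1(0,π)}^2 = 340/3 + 251*π/2

u'(x) = -4*sin(4*x) + 15*cos(5*x).
Expand u² and (u')² and integrate term by term on (0, π), using: for integers n ≥ 1, ∫_0^π sin²(nx) dx = ∫_0^π cos²(nx) dx = π/2; for n ≠ n', ∫_0^π sin(nx)sin(n'x) dx = ∫_0^π cos(nx)cos(n'x) dx = 0; and by product-to-sum, ∫_0^π sin(nx)cos(n'x) dx = ½∫_0^π [sin((n+n')x) + sin((n−n')x)] dx, which is 0 when n+n' is even and 2n/(n²−n'²) when n+n' is odd (it need not vanish on (0, π)).
  u² squared terms: (3)²·∫sin(5x)² dx = 9·π/2 = 9*π/2;  (1)²·∫cos(4x)² dx = 1·π/2 = π/2.
  u² cross terms: 2·(3)·(1)·∫sin(5x)·cos(4x) dx = 6·(10/9) = 20/3.
  So ∫_0^π u² dx = 9*π/2 + π/2 + 20/3 = 20/3 + 5*π.
  (u')² squared terms: (-4)²·∫sin(4x)² dx = 16·π/2 = 8*π;  (15)²·∫cos(5x)² dx = 225·π/2 = 225*π/2.
  (u')² cross terms: 2·(-4)·(15)·∫sin(4x)·cos(5x) dx = -120·(-8/9) = 320/3.
  So ∫_0^π (u')² dx = 8*π + 225*π/2 + 320/3 = 320/3 + 241*π/2.
||u||_{H^1}^2 = (20/3 + 5*π) + (320/3 + 241*π/2) = 340/3 + 251*π/2.


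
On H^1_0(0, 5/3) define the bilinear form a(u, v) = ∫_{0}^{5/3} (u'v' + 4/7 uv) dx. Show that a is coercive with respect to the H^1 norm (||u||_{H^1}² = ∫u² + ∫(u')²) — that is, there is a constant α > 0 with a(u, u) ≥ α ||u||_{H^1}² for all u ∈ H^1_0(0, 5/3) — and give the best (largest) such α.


α = (100 + 63*π^2)/(7*(25 + 9*π^2))

Coercivity of a(·,·) on H^1_0(0, 5/3) means a(u, u) ≥ α ||u||_{H^1}² for every u ∈ H^1_0.
The interval has length L = 5/3, and Poincaré/coercivity depend only on L. Here a(u, u) = ∫(u')² + (4/7)·∫u².
Here 0 < c = 4/7 < 1. The condition a(u,u) ≥ α||u||_{H^1}² reads (1−α)∫(u')² ≥ (α−c)∫u². Any admissible α is ≤ 1 (rapidly oscillating u have ∫u²/∫(u')² → 0), and α = 1 would force 0 ≥ (1−c)∫u², impossible since c < 1; so 1−α > 0. By the sharp Poincaré inequality on H^1_0 of an interval of length L, ∫(u')² ≥ (π/L)²∫u² with equality for the first sine mode sin(π(x−x₀)/L) (x₀ the left endpoint), so the inequality holds for all u iff (1−α)(π/L)² ≥ α − c, i.e. α ≤ ((π/L)² + c)/((π/L)² + 1) = (1 + c(L/π)²)/(1 + (L/π)²). With (π/L)² = 9*π^2/25 and c = 4/7, the largest admissible constant is α = ((π/L)² + c)/((π/L)² + 1).
Simplifying, α = (100 + 63*π^2)/(7*(25 + 9*π^2)).


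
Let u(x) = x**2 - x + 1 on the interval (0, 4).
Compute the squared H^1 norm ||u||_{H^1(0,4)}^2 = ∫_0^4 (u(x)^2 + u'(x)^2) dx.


||u||_{H^1}^2 = 2792/15

The H^1 norm (squared) on an interval (0, L) is
  ||u||_{H^1}^2 = ∫_0^L u(x)^2 dx + ∫_0^L u'(x)^2 dx.
Compute u'(x) = 2*x - 1.
Then u(x)^2 = x**4 - 2*x**3 + 3*x**2 - 2*x + 1 and u'(x)^2 = 4*x**2 - 4*x + 1.
Integrate each monomial from 0 to 4 using ∫_0^4 c·x^n dx = c·4^(n+1)/(n+1):
  ∫_0^4 u(x)^2 dx = ∫_0^4 (x^4 - 2*x^3 + 3*x^2 - 2*x + 1) dx. Term by term:
    ∫_0^4 x^4 dx = 1024/5;  ∫_0^4 -2*x^3 dx = -128;  ∫_0^4 3*x^2 dx = 64;
    ∫_0^4 -2*x dx = -16;  ∫_0^4 1 dx = 4.
  Sum: 1024/5 − 128 + 64 − 16 + 4 = 644/5.
  ∫_0^4 u'(x)^2 dx = ∫_0^4 (4*x^2 - 4*x + 1) dx. Term by term:
    ∫_0^4 4*x^2 dx = 256/3;  ∫_0^4 -4*x dx = -32;  ∫_0^4 1 dx = 4.
  Sum: 256/3 − 32 + 4 = 172/3.
Adding: ||u||_{H^1}^2 = 644/5 + 172/3 = 2792/15.


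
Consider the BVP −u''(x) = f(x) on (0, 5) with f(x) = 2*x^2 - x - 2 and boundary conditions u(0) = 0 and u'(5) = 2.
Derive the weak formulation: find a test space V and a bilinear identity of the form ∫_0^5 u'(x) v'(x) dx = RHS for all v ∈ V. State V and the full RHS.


V = {v ∈ H^1(0, 5) : v(0) = 0} (test functions vanish at x = 0 where u is specified); weak form: ∫_0^5 u'v' dx = ∫_0^5 (2*x^2 - x - 2) v dx + 2·v(5) for all v ∈ V.

Multiply both sides by a test function v and integrate from 0 to 5:
  ∫_0^5 −u''(x) v(x) dx = ∫_0^5 f(x) v(x) dx.
Integrate the LHS by parts once:
  ∫_0^5 −u'' v dx = −[u'(x) v(x)]_0^5 + ∫_0^5 u'(x) v'(x) dx.
Thus ∫_0^5 u'(x) v'(x) dx = ∫_0^5 f(x) v(x) dx + [u'(x) v(x)]_0^5.
Choose V so that boundary terms are either known or forced to vanish.
Mixed BC: u(0) = 0 (Dirichlet) and u'(5) = 2 (Neumann). Define V = {v ∈ H^1(0, 5) : v(0) = 0}. Then [u' v]_0^5 = u'(5)·v(5) − u'(0)·0 = 2·v(5).
Weak formulation: find u (satisfying any essential BC) such that ∫_0^5 u'(x) v'(x) dx = ∫_0^5 f v dx + 2·v(5) for all v ∈ V (Dirichlet at 0 absorbed into V; Neumann datum at x = 5 contributes the boundary term).
Substituting f(x) = 2*x^2 - x - 2, the right-hand side is ∫_0^5 (2*x^2 - x - 2) v dx + 2·v(5).


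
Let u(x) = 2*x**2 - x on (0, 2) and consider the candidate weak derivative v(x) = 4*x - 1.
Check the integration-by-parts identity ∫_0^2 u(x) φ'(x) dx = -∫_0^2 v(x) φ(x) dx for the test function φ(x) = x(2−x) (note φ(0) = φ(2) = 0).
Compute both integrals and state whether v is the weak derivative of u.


LHS = -4, RHS = -4. Yes, v = u' weakly.

u(x) = 2*x**2 - x, classical derivative u'(x) = 4*x - 1.
φ(x) = x(2−x), so φ'(x) = 2 - 2*x.
Note φ(0) = φ(2) = 0, so the boundary term u·φ vanishes.
LHS = ∫_0^2 u(x) φ'(x) dx = ∫_0^2 (-4*x^3 + 6*x^2 - 2*x) dx. Term by term:
  ∫_0^2 -4*x^3 dx = -16;  ∫_0^2 6*x^2 dx = 16;  ∫_0^2 -2*x dx = -4.
Sum: -16 + 16 − 4 = -4.
So LHS = -4.
∫_0^2 v(x) φ(x) dx = ∫_0^2 (-4*x^3 + 9*x^2 - 2*x) dx. Term by term:
  ∫_0^2 -4*x^3 dx = -16;  ∫_0^2 9*x^2 dx = 24;  ∫_0^2 -2*x dx = -4.
Sum: -16 + 24 − 4 = 4.
So RHS = -∫_0^2 v(x) φ(x) dx = -4.
LHS = RHS, so the identity holds for this test φ.
Moreover u is smooth here and v(x) = u'(x) = 4*x - 1 pointwise, so the identity holds for every test function. Hence v is the weak derivative of u.


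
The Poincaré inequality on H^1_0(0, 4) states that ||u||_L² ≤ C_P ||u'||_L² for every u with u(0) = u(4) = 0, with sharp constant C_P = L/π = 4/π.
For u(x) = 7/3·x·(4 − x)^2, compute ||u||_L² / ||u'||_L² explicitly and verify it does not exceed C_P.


||u||_L² / ||u'||_L² = 2*sqrt(14)/7 < C_P = 4/π.

u(x) = 7/3·x·(4 − x)^2, so u'(x) = 7*x^2 - 112*x/3 + 112/3.
u(x) = 7/3·x·(4 − x)^2 vanishes at x = 0 and x = 4, so u ∈ H^1_0(0, 4). Differentiate via the product rule and integrate the resulting polynomials term by term.
  ∫_0^4 u² dx = ∫_0^4 (49*x^6/9 - 784*x^5/9 + 1568*x^4/3 - 12544*x^3/9 + 12544*x^2/9) dx. Term by term:
    ∫_0^4 49*x^6/9 dx = 114688/9;  ∫_0^4 -784*x^5/9 dx = -1605632/27;  ∫_0^4 1568*x^4/3 dx = 1605632/15;
    ∫_0^4 -12544*x^3/9 dx = -802816/9;  ∫_0^4 12544*x^2/9 dx = 802816/27.
  Sum: 114688/9 − 1605632/27 + 1605632/15 − 802816/9 + 802816/27 = 114688/135.
  ∫_0^4 (u')² dx = ∫_0^4 (49*x^4 - 1568*x^3/3 + 17248*x^2/9 - 25088*x/9 + 12544/9) dx. Term by term:
    ∫_0^4 49*x^4 dx = 50176/5;  ∫_0^4 -1568*x^3/3 dx = -100352/3;  ∫_0^4 17248*x^2/9 dx = 1103872/27;
    ∫_0^4 -25088*x/9 dx = -200704/9;  ∫_0^4 12544/9 dx = 50176/9.
  Sum: 50176/5 − 100352/3 + 1103872/27 − 200704/9 + 50176/9 = 100352/135.
∫_0^4 u² dx = 114688/135, so ||u||_L² = 128*sqrt(105)/45.
∫_0^4 (u')² dx = 100352/135, so ||u'||_L² = 224*sqrt(30)/45.
Ratio ||u||_L² / ||u'||_L² = 2*sqrt(14)/7.
Sharp Poincaré constant on H^1_0(0, 4) is C_P = L/π = 4/π, achieved by sin(π/4·x).
A polynomial bump cannot attain the sharp Poincaré constant (only the first sine eigenfunction does), so the ratio is strictly less than C_P, consistent with ||u||_L² ≤ C_P ||u'||_L².
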